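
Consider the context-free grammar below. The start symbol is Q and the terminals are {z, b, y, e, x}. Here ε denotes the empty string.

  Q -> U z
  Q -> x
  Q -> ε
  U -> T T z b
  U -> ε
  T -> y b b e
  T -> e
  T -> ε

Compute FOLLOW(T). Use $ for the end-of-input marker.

{e, y, z}

FIRST(T) = {ε, e, y}
FIRST(U) = {ε, e, y, z}  (via T T z b)
FIRST(Q) = {ε, e, x, y, z}  (via U z)
FOLLOW(Q) includes $ since Q is the start symbol.
FOLLOW(Q): Q appears on no right-hand side. Thus FOLLOW(Q) = {$}.
FOLLOW(U): in Q->U z, U is followed by z with FIRST {z}. Thus FOLLOW(U) = {z}.
FOLLOW(T): in U->T T z b (occurrence 1), T is followed by T z b with FIRST {e, y, z}; in U->T T z b (occurrence 2), T is followed by z b with FIRST {z}. Thus FOLLOW(T) = {e, y, z}.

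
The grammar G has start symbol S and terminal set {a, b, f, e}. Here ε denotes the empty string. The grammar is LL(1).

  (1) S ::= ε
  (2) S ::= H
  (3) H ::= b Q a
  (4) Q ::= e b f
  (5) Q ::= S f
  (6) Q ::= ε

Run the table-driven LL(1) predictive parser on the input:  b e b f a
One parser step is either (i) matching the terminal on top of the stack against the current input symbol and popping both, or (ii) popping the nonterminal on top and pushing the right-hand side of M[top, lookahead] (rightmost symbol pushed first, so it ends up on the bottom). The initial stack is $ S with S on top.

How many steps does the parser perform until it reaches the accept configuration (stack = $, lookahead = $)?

8

     Stack      Input        Action
  1  $ S        b e b f a $  expand S ::= H
  2  $ H        b e b f a $  expand H ::= b Q a
  3  $ a Q b    b e b f a $  match b
  4  $ a Q      e b f a $    expand Q ::= e b f
  5  $ a f b e  e b f a $    match e
  6  $ a f b    b f a $      match b
  7  $ a f      f a $        match f
  8  $ a        a $          match a
Accept reached after 8 steps.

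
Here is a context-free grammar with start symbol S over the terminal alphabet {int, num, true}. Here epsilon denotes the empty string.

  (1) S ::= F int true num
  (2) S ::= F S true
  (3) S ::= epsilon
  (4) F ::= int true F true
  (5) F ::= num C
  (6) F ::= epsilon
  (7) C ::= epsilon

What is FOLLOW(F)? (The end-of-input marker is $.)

{int, num, true}

FIRST(F) = {epsilon, int, num}
FIRST(C) = {epsilon}
FIRST(S) = {epsilon, int, num, true}  (via F int true num, F S true)
FOLLOW(S) includes $ since S is the start symbol.
FOLLOW(S): in S::=F S true, S is followed by true with FIRST {true}. Thus FOLLOW(S) = {$, true}.
FOLLOW(F): in S::=F int true num, F is followed by int true num with FIRST {int}; in S::=F S true, F is followed by S true with FIRST {int, num, true}; in F::=int true F true, F is followed by true with FIRST {true}. Thus FOLLOW(F) = {int, num, true}.
FOLLOW(C): in F::=num C, the suffix after C is empty, so FOLLOW(C) ⊇ FOLLOW(F) = {int, num, true}. Thus FOLLOW(C) = {int, num, true}.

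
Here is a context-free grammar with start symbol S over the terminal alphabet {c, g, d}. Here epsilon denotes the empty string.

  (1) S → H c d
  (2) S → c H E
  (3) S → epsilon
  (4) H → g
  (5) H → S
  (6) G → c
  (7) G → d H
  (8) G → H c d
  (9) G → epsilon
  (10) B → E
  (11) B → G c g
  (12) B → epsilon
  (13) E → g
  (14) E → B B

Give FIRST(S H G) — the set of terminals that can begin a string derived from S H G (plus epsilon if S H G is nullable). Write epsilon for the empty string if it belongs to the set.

{epsilon, c, d, g}

FIRST(S): from S→H c d we get {c, g}; from S→c H E we get {c}; from S→epsilon we get {epsilon}. So FIRST(S) = {epsilon, c, g}.
FIRST(H): from H→g we get {g}; from H→S we get {epsilon, c, g}. So FIRST(H) = {epsilon, c, g}.
FIRST(G): from G→c we get {c}; from G→d H we get {d}; from G→H c d we get {c, g}; from G→epsilon we get {epsilon}. So FIRST(G) = {epsilon, c, d, g}.
FIRST(B): from B→E we get {epsilon, c, d, g}; from B→G c g we get {c, d, g}; from B→epsilon we get {epsilon}. So FIRST(B) = {epsilon, c, d, g}.
FIRST(E): from E→g we get {g}; from E→B B we get {epsilon, c, d, g}. So FIRST(E) = {epsilon, c, d, g}.
FIRST(S H G): take FIRST of each symbol in turn, carrying on past any symbol whose FIRST contains epsilon; result {epsilon, c, d, g}.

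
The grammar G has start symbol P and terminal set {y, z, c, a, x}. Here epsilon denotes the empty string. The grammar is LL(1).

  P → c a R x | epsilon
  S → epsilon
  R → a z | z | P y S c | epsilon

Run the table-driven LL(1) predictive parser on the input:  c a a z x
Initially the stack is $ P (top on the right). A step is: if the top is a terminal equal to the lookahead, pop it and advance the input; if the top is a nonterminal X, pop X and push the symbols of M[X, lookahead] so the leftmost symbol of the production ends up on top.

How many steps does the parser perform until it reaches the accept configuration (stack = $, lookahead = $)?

7

step 1: stack=$ P  input=c a a z x $  — expand P → c a R x
step 2: stack=$ x R a c  input=c a a z x $  — match c
step 3: stack=$ x R a  input=a a z x $  — match a
step 4: stack=$ x R  input=a z x $  — expand R → a z
step 5: stack=$ x z a  input=a z x $  — match a
step 6: stack=$ x z  input=z x $  — match z
step 7: stack=$ x  input=x $  — match x
Accept reached after 7 steps.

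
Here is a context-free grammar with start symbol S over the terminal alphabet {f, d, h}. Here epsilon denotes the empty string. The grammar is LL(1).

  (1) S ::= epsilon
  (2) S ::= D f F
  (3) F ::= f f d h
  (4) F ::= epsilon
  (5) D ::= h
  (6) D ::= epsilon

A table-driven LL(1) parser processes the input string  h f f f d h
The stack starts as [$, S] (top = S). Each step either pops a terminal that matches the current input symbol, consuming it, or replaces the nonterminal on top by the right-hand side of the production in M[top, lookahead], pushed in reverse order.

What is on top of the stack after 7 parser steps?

step 1: stack=$ S  input=h f f f d h $  — expand S ::= D f F
step 2: stack=$ F f D  input=h f f f d h $  — expand D ::= h
step 3: stack=$ F f h  input=h f f f d h $  — match h
step 4: stack=$ F f  input=f f f d h $  — match f
step 5: stack=$ F  input=f f d h $  — expand F ::= f f d h
step 6: stack=$ h d f f  input=f f d h $  — match f
step 7: stack=$ h d f  input=f d h $  — match f
Stack after step 7: $ h d (top = d).

d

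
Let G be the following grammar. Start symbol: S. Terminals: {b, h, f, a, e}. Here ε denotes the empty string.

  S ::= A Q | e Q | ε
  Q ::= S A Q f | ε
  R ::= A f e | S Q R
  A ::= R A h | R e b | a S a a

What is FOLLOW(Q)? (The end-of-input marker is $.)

FIRST(S) = {ε, a, e}  (via A Q)
FIRST(Q) = {ε, a, e}  (via S A Q f)
FIRST(R) = {a, e}  (via A f e, S Q R)
FIRST(A) = {a, e}  (via R A h, R e b)
FOLLOW(S) includes $ since S is the start symbol.
FOLLOW(S): in Q::=S A Q f, S is followed by A Q f with FIRST {a, e}; in R::=S Q R, S is followed by Q R with FIRST {a, e}; in A::=a S a a, S is followed by a a with FIRST {a}. Thus FOLLOW(S) = {$, a, e}.
FOLLOW(Q): in S::=A Q, the suffix after Q is empty, so FOLLOW(Q) ⊇ FOLLOW(S) = {$, a, e}; in S::=e Q, the suffix after Q is empty, so FOLLOW(Q) ⊇ FOLLOW(S) = {$, a, e}; in Q::=S A Q f, Q is followed by f with FIRST {f}; in R::=S Q R, Q is followed by R with FIRST {a, e}. Thus FOLLOW(Q) = {$, a, e, f}.
FOLLOW(R): in R::=S Q R, the suffix after R is empty (adds nothing new); in A::=R A h, R is followed by A h with FIRST {a, e}; in A::=R e b, R is followed by e b with FIRST {e}. Thus FOLLOW(R) = {a, e}.
FOLLOW(A): in S::=A Q, A is followed by Q with FIRST {ε, a, e}; in S::=A Q, the suffix after A is nullable, so FOLLOW(A) ⊇ FOLLOW(S) = {$, a, e}; in Q::=S A Q f, A is followed by Q f with FIRST {a, e, f}; in R::=A f e, A is followed by f e with FIRST {f}; in A::=R A h, A is followed by h with FIRST {h}. Thus FOLLOW(A) = {$, a, e, f, h}.

{$, a, e, f}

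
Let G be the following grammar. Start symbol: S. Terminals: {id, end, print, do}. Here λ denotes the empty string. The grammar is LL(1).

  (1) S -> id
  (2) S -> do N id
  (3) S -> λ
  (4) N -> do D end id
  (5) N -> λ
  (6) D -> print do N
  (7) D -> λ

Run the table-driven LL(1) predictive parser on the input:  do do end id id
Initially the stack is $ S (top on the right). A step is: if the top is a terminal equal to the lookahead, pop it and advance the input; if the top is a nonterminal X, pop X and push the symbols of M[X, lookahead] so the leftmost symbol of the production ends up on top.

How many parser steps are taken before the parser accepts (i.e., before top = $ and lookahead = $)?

step 1: stack=$ S  input=do do end id id $  — expand S -> do N id
step 2: stack=$ id N do  input=do do end id id $  — match do
step 3: stack=$ id N  input=do end id id $  — expand N -> do D end id
step 4: stack=$ id id end D do  input=do end id id $  — match do
step 5: stack=$ id id end D  input=end id id $  — expand D -> λ
step 6: stack=$ id id end  input=end id id $  — match end
step 7: stack=$ id id  input=id id $  — match id
step 8: stack=$ id  input=id $  — match id
Accept reached after 8 steps.

8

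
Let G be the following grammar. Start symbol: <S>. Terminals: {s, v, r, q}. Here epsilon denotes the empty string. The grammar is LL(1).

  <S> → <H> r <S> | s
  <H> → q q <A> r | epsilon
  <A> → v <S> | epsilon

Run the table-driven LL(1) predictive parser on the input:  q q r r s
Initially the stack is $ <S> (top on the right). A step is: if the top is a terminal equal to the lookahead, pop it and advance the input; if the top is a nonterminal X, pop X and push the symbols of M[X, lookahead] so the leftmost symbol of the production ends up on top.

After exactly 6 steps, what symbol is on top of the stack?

r

     Stack              Input        Action
  1  $ <S>              q q r r s $  expand <S> → <H> r <S>
  2  $ <S> r <H>        q q r r s $  expand <H> → q q <A> r
  3  $ <S> r r <A> q q  q q r r s $  match q
  4  $ <S> r r <A> q    q r r s $    match q
  5  $ <S> r r <A>      r r s $      expand <A> → epsilon
  6  $ <S> r r          r r s $      match r
Stack after step 6: $ <S> r (top = r).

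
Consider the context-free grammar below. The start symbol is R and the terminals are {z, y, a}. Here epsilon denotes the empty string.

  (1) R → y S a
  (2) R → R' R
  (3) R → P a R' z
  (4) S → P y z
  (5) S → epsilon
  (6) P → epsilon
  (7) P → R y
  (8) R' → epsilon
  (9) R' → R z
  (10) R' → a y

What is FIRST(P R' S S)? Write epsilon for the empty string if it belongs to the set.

FIRST(R) = {a, y}  (via R' R, P a R' z)
FIRST(P) = {epsilon, a, y}  (via R y)
FIRST(R') = {epsilon, a, y}  (via R z)
FIRST(S) = {epsilon, a, y}  (via P y z)
FIRST(P R' S S): take FIRST of each symbol in turn, carrying on past any symbol whose FIRST contains epsilon; result {epsilon, a, y}.

{epsilon, a, y}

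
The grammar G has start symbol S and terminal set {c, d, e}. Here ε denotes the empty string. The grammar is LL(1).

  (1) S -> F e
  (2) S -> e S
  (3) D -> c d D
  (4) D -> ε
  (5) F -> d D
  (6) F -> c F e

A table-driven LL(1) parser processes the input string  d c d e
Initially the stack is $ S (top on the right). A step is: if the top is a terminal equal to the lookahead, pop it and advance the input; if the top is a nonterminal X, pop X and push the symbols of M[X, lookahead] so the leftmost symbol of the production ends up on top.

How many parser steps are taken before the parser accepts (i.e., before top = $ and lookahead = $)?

step 1: stack=$ S  input=d c d e $  — expand S -> F e
step 2: stack=$ e F  input=d c d e $  — expand F -> d D
step 3: stack=$ e D d  input=d c d e $  — match d
step 4: stack=$ e D  input=c d e $  — expand D -> c d D
step 5: stack=$ e D d c  input=c d e $  — match c
step 6: stack=$ e D d  input=d e $  — match d
step 7: stack=$ e D  input=e $  — expand D -> ε
step 8: stack=$ e  input=e $  — match e
Accept reached after 8 steps.

8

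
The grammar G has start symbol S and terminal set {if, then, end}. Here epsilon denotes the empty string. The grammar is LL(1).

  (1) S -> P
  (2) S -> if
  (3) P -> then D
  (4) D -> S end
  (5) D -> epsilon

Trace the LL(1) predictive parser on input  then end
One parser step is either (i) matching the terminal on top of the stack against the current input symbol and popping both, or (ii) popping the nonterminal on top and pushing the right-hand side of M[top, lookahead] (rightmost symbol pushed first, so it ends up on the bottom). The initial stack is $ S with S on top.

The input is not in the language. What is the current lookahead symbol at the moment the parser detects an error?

end

step 1: stack=$ S  input=then end $  — expand S -> P
step 2: stack=$ P  input=then end $  — expand P -> then D
step 3: stack=$ D then  input=then end $  — match then
step 4: stack=$ D  input=end $  — expand D -> epsilon
step 5: stack=$  input=end $  — error: stack empty but input remains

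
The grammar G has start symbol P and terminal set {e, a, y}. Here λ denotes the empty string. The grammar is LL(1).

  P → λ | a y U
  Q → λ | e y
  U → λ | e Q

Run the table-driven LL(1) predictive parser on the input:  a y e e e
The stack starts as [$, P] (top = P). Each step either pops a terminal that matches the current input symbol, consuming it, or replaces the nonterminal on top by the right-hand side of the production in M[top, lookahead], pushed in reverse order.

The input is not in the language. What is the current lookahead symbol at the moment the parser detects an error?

     Stack    Input        Action
  1  $ P      a y e e e $  expand P → a y U
  2  $ U y a  a y e e e $  match a
  3  $ U y    y e e e $    match y
  4  $ U      e e e $      expand U → e Q
  5  $ Q e    e e e $      match e
  6  $ Q      e e $        expand Q → e y
  7  $ y e    e e $        match e
  8  $ y      e $          error: top is terminal y but lookahead is e

e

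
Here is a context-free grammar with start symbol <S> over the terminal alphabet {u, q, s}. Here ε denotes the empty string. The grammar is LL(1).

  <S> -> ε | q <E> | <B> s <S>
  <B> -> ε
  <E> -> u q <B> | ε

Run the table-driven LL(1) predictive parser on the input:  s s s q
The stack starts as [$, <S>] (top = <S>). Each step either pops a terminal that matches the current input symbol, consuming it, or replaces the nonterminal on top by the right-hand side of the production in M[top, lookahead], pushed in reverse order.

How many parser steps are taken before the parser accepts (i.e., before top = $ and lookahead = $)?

12

      Stack        Input      Action
   1  $ <S>        s s s q $  expand <S> -> <B> s <S>
   2  $ <S> s <B>  s s s q $  expand <B> -> ε
   3  $ <S> s      s s s q $  match s
   4  $ <S>        s s q $    expand <S> -> <B> s <S>
   5  $ <S> s <B>  s s q $    expand <B> -> ε
   6  $ <S> s      s s q $    match s
   7  $ <S>        s q $      expand <S> -> <B> s <S>
   8  $ <S> s <B>  s q $      expand <B> -> ε
   9  $ <S> s      s q $      match s
  10  $ <S>        q $        expand <S> -> q <E>
  11  $ <E> q      q $        match q
  12  $ <E>        $          expand <E> -> ε
Accept reached after 12 steps.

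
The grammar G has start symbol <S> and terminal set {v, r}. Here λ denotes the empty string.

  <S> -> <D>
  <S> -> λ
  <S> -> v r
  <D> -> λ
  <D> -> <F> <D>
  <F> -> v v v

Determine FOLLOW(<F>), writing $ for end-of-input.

FIRST(<F>) = {v}
FIRST(<D>) = {λ, v}  (via <F> <D>)
FIRST(<S>) = {λ, v}  (via <D>)
FOLLOW(<S>) includes $ since <S> is the start symbol.
FOLLOW(<S>): <S> appears on no right-hand side. Thus FOLLOW(<S>) = {$}.
FOLLOW(<D>): in <S>-><D>, the suffix after <D> is empty, so FOLLOW(<D>) ⊇ FOLLOW(<S>) = {$}; in <D>-><F> <D>, the suffix after <D> is empty (adds nothing new). Thus FOLLOW(<D>) = {$}.
FOLLOW(<F>): in <D>-><F> <D>, <F> is followed by <D> with FIRST {λ, v}; in <D>-><F> <D>, the suffix after <F> is nullable, so FOLLOW(<F>) ⊇ FOLLOW(<D>) = {$}. Thus FOLLOW(<F>) = {$, v}.

{$, v}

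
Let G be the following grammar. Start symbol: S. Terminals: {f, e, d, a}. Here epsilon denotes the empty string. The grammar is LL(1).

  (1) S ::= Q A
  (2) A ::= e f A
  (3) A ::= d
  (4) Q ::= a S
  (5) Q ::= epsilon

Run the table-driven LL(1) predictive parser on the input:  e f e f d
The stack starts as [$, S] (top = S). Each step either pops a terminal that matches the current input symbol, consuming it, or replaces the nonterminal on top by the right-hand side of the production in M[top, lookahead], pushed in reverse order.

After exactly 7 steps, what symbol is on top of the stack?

step 1: stack=$ S  input=e f e f d $  — expand S ::= Q A
step 2: stack=$ A Q  input=e f e f d $  — expand Q ::= epsilon
step 3: stack=$ A  input=e f e f d $  — expand A ::= e f A
step 4: stack=$ A f e  input=e f e f d $  — match e
step 5: stack=$ A f  input=f e f d $  — match f
step 6: stack=$ A  input=e f d $  — expand A ::= e f A
step 7: stack=$ A f e  input=e f d $  — match e
Stack after step 7: $ A f (top = f).

f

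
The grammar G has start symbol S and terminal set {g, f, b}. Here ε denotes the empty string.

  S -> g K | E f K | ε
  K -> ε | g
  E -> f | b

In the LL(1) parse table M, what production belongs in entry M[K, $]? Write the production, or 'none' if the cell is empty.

FIRST(K) = {ε, g}
FIRST(E) = {b, f}
FIRST(S) = {ε, b, f, g}  (via E f K)
FOLLOW(S) includes $ since S is the start symbol.
FOLLOW(S): S appears on no right-hand side. Thus FOLLOW(S) = {$}.
FOLLOW(K): in S->g K, the suffix after K is empty, so FOLLOW(K) ⊇ FOLLOW(S) = {$}; in S->E f K, the suffix after K is empty, so FOLLOW(K) ⊇ FOLLOW(S) = {$}. Thus FOLLOW(K) = {$}.
For K -> ε: FIRST(ε) = {ε}, so it goes in M[K, t] for t ∈ {}; since ε ∈ FIRST, also for every t ∈ FOLLOW(K) = {$}.
For K -> g: FIRST(g) = {g}, so it goes in M[K, t] for t ∈ {g}.

K -> ε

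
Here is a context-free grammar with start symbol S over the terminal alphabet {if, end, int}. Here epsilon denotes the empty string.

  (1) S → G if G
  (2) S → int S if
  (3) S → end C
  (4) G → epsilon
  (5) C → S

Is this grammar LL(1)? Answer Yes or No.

FIRST(S) = {end, if, int}
FIRST(G) = {epsilon}
FIRST(C) = {end, if, int}
FOLLOW(S) = {$, if}
FOLLOW(G) = {$, if}
FOLLOW(C) = {$, if}
Each cell of M receives at most one production.

Yes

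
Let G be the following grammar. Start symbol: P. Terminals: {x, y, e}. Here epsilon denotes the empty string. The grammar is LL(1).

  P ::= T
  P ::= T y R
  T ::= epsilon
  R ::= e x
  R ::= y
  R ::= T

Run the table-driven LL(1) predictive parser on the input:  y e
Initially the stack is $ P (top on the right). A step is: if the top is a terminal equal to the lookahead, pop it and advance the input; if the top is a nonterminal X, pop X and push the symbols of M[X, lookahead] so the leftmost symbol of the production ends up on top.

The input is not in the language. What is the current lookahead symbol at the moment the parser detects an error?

step 1: stack=$ P  input=y e $  — expand P ::= T y R
step 2: stack=$ R y T  input=y e $  — expand T ::= epsilon
step 3: stack=$ R y  input=y e $  — match y
step 4: stack=$ R  input=e $  — expand R ::= e x
step 5: stack=$ x e  input=e $  — match e
step 6: stack=$ x  input=$  — error: top is terminal x but lookahead is $

$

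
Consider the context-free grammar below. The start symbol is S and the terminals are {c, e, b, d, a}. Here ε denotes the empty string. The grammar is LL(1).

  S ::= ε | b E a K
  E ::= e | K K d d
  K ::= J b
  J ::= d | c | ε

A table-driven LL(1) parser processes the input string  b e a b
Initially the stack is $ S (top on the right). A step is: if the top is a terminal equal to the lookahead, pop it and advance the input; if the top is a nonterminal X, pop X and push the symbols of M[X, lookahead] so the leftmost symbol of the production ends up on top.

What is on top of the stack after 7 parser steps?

b

     Stack      Input      Action
  1  $ S        b e a b $  expand S ::= b E a K
  2  $ K a E b  b e a b $  match b
  3  $ K a E    e a b $    expand E ::= e
  4  $ K a e    e a b $    match e
  5  $ K a      a b $      match a
  6  $ K        b $        expand K ::= J b
  7  $ b J      b $        expand J ::= ε
Stack after step 7: $ b (top = b).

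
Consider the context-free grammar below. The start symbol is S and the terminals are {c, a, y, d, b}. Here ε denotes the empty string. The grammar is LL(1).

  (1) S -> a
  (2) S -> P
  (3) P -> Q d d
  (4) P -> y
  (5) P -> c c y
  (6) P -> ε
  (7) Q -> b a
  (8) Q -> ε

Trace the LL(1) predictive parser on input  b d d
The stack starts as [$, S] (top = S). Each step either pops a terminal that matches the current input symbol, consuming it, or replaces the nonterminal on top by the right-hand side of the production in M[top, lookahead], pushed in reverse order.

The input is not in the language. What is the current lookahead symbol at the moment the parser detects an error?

d

step 1: stack=$ S  input=b d d $  — expand S -> P
step 2: stack=$ P  input=b d d $  — expand P -> Q d d
step 3: stack=$ d d Q  input=b d d $  — expand Q -> b a
step 4: stack=$ d d a b  input=b d d $  — match b
step 5: stack=$ d d a  input=d d $  — error: top is terminal a but lookahead is d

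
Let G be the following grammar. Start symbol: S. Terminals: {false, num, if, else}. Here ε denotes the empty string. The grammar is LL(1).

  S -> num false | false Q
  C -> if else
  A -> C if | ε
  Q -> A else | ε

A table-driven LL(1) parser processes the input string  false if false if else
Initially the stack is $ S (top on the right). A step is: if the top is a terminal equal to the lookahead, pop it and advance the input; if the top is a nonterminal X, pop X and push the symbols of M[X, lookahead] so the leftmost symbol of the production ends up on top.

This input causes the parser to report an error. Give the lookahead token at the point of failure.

false

     Stack              Input                     Action
  1  $ S                false if false if else $  expand S -> false Q
  2  $ Q false          false if false if else $  match false
  3  $ Q                if false if else $        expand Q -> A else
  4  $ else A           if false if else $        expand A -> C if
  5  $ else if C        if false if else $        expand C -> if else
  6  $ else if else if  if false if else $        match if
  7  $ else if else     false if else $           error: top is terminal else but lookahead is false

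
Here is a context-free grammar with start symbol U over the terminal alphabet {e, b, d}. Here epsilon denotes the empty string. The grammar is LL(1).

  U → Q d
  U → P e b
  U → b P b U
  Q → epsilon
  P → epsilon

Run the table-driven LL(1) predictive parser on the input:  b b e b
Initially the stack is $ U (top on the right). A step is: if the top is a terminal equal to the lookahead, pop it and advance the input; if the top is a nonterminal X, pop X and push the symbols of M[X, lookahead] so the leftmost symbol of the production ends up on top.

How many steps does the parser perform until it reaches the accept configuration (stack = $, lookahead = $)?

     Stack      Input      Action
  1  $ U        b b e b $  expand U → b P b U
  2  $ U b P b  b b e b $  match b
  3  $ U b P    b e b $    expand P → epsilon
  4  $ U b      b e b $    match b
  5  $ U        e b $      expand U → P e b
  6  $ b e P    e b $      expand P → epsilon
  7  $ b e      e b $      match e
  8  $ b        b $        match b
Accept reached after 8 steps.

8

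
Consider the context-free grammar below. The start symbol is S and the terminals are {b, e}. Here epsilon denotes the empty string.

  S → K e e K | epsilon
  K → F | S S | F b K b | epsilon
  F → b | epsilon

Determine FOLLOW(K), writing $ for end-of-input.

FIRST(F): from F→b we get {b}; from F→epsilon we get {epsilon}. So FIRST(F) = {epsilon, b}.
FIRST(S): from S→K e e K we get {b, e}; from S→epsilon we get {epsilon}. So FIRST(S) = {epsilon, b, e}.
FIRST(K): from K→F we get {epsilon, b}; from K→S S we get {epsilon, b, e}; from K→F b K b we get {b}; from K→epsilon we get {epsilon}. So FIRST(K) = {epsilon, b, e}.
FOLLOW(S) includes $ since S is the start symbol.
FOLLOW(S): in K→S S (occurrence 1), S is followed by S with FIRST {epsilon, b, e}; in K→S S (occurrence 1), the suffix after S is nullable, so FOLLOW(S) ⊇ FOLLOW(K) = {$, b, e}; in K→S S (occurrence 2), the suffix after S is empty, so FOLLOW(S) ⊇ FOLLOW(K) = {$, b, e}. Thus FOLLOW(S) = {$, b, e}.
FOLLOW(K): in S→K e e K (occurrence 1), K is followed by e e K with FIRST {e}; in S→K e e K (occurrence 2), the suffix after K is empty, so FOLLOW(K) ⊇ FOLLOW(S) = {$, b, e}; in K→F b K b, K is followed by b with FIRST {b}. Thus FOLLOW(K) = {$, b, e}.
FOLLOW(F): in K→F, the suffix after F is empty, so FOLLOW(F) ⊇ FOLLOW(K) = {$, b, e}; in K→F b K b, F is followed by b K b with FIRST {b}. Thus FOLLOW(F) = {$, b, e}.

{$, b, e}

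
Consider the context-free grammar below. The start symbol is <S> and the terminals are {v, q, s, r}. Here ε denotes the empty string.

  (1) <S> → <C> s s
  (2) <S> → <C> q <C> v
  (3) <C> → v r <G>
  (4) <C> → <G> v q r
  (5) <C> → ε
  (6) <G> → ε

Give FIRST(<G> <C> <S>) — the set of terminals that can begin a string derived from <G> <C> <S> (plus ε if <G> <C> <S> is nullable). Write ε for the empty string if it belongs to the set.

FIRST(<G>) = {ε}
FIRST(<C>) = {ε, v}  (via <G> v q r)
FIRST(<S>) = {q, s, v}  (via <C> s s, <C> q <C> v)
FIRST(<G> <C> <S>): take FIRST of each symbol in turn, carrying on past any symbol whose FIRST contains ε; result {q, s, v}.

{q, s, v}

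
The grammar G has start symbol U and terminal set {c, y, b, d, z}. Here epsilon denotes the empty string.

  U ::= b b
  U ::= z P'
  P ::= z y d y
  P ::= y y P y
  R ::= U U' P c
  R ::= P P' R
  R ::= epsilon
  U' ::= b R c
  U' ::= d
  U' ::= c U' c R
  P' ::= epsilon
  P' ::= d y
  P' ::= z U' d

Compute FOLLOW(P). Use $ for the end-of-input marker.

FIRST(U) = {b, z}
FIRST(P) = {y, z}
FIRST(U') = {b, c, d}
FIRST(P') = {epsilon, d, z}
FIRST(R) = {epsilon, b, y, z}  (via U U' P c, P P' R)
FOLLOW(U) includes $ since U is the start symbol.
FOLLOW(U): in R::=U U' P c, U is followed by U' P c with FIRST {b, c, d}. Thus FOLLOW(U) = {$, b, c, d}.
FOLLOW(U'): in R::=U U' P c, U' is followed by P c with FIRST {y, z}; in U'::=c U' c R, U' is followed by c R with FIRST {c}; in P'::=z U' d, U' is followed by d with FIRST {d}. Thus FOLLOW(U') = {c, d, y, z}.
FOLLOW(R): in R::=P P' R, the suffix after R is empty (adds nothing new); in U'::=b R c, R is followed by c with FIRST {c}; in U'::=c U' c R, the suffix after R is empty, so FOLLOW(R) ⊇ FOLLOW(U') = {c, d, y, z}. Thus FOLLOW(R) = {c, d, y, z}.
FOLLOW(P): in P::=y y P y, P is followed by y with FIRST {y}; in R::=U U' P c, P is followed by c with FIRST {c}; in R::=P P' R, P is followed by P' R with FIRST {epsilon, b, d, y, z}; in R::=P P' R, the suffix after P is nullable, so FOLLOW(P) ⊇ FOLLOW(R) = {c, d, y, z}. Thus FOLLOW(P) = {b, c, d, y, z}.
FOLLOW(P'): in U::=z P', the suffix after P' is empty, so FOLLOW(P') ⊇ FOLLOW(U) = {$, b, c, d}; in R::=P P' R, P' is followed by R with FIRST {epsilon, b, y, z}; in R::=P P' R, the suffix after P' is nullable, so FOLLOW(P') ⊇ FOLLOW(R) = {c, d, y, z}. Thus FOLLOW(P') = {$, b, c, d, y, z}.

{b, c, d, y, z}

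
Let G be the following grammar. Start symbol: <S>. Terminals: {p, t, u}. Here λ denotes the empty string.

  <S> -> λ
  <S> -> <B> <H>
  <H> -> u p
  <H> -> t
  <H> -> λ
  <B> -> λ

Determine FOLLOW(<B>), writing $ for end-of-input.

{$, t, u}

FIRST(<H>) = {λ, t, u}
FIRST(<B>) = {λ}
FIRST(<S>) = {λ, t, u}  (via <B> <H>)
FOLLOW(<S>) includes $ since <S> is the start symbol.
FOLLOW(<S>): <S> appears on no right-hand side. Thus FOLLOW(<S>) = {$}.
FOLLOW(<H>): in <S>-><B> <H>, the suffix after <H> is empty, so FOLLOW(<H>) ⊇ FOLLOW(<S>) = {$}. Thus FOLLOW(<H>) = {$}.
FOLLOW(<B>): in <S>-><B> <H>, <B> is followed by <H> with FIRST {λ, t, u}; in <S>-><B> <H>, the suffix after <B> is nullable, so FOLLOW(<B>) ⊇ FOLLOW(<S>) = {$}. Thus FOLLOW(<B>) = {$, t, u}.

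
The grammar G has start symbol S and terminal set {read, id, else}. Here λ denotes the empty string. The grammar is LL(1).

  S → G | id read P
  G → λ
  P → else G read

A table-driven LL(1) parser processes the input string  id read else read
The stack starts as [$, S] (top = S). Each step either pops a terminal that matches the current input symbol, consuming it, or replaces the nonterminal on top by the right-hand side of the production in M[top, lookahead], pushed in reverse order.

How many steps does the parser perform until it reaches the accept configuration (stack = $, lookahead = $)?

     Stack          Input                Action
  1  $ S            id read else read $  expand S → id read P
  2  $ P read id    id read else read $  match id
  3  $ P read       read else read $     match read
  4  $ P            else read $          expand P → else G read
  5  $ read G else  else read $          match else
  6  $ read G       read $               expand G → λ
  7  $ read         read $               match read
Accept reached after 7 steps.

7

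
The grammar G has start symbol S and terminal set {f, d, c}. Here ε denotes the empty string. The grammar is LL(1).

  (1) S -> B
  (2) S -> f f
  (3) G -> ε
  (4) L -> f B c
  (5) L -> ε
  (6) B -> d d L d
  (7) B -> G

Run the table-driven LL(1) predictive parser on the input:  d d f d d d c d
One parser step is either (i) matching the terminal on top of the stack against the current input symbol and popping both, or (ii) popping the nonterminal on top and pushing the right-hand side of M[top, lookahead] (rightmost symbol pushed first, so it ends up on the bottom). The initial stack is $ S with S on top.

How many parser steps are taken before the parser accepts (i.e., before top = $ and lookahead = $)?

13

      Stack          Input              Action
   1  $ S            d d f d d d c d $  expand S -> B
   2  $ B            d d f d d d c d $  expand B -> d d L d
   3  $ d L d d      d d f d d d c d $  match d
   4  $ d L d        d f d d d c d $    match d
   5  $ d L          f d d d c d $      expand L -> f B c
   6  $ d c B f      f d d d c d $      match f
   7  $ d c B        d d d c d $        expand B -> d d L d
   8  $ d c d L d d  d d d c d $        match d
   9  $ d c d L d    d d c d $          match d
  10  $ d c d L      d c d $            expand L -> ε
  11  $ d c d        d c d $            match d
  12  $ d c          c d $              match c
  13  $ d            d $                match d
Accept reached after 13 steps.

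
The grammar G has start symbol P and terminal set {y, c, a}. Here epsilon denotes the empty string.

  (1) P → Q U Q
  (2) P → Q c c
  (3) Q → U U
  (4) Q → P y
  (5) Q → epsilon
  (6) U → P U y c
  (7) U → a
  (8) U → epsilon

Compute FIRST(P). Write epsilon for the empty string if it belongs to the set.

FIRST(P): from P→Q U Q we get {epsilon, a, c, y}; from P→Q c c we get {a, c, y}. So FIRST(P) = {epsilon, a, c, y}.
FIRST(U): from U→P U y c we get {a, c, y}; from U→a we get {a}; from U→epsilon we get {epsilon}. So FIRST(U) = {epsilon, a, c, y}.
FIRST(Q): from Q→U U we get {epsilon, a, c, y}; from Q→P y we get {a, c, y}; from Q→epsilon we get {epsilon}. So FIRST(Q) = {epsilon, a, c, y}.

{epsilon, a, c, y}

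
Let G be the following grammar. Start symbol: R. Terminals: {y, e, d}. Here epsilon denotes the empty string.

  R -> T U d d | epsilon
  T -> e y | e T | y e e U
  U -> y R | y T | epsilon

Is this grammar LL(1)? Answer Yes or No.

No

FIRST(R) = {epsilon, e, y}
FIRST(T) = {e, y}
FIRST(U) = {epsilon, y}
FOLLOW(R) = {$, d, y}
FOLLOW(T) = {d, y}
FOLLOW(U) = {d, y}
Cell M[R, y] receives both R -> T U d d and R -> epsilon — the grammar is not LL(1).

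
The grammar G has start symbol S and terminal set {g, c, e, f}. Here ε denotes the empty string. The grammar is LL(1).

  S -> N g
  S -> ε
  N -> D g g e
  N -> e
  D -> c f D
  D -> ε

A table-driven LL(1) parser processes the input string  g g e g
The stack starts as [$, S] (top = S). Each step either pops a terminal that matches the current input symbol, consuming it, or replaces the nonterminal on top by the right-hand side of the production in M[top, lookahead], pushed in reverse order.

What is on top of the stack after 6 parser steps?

step 1: stack=$ S  input=g g e g $  — expand S -> N g
step 2: stack=$ g N  input=g g e g $  — expand N -> D g g e
step 3: stack=$ g e g g D  input=g g e g $  — expand D -> ε
step 4: stack=$ g e g g  input=g g e g $  — match g
step 5: stack=$ g e g  input=g e g $  — match g
step 6: stack=$ g e  input=e g $  — match e
Stack after step 6: $ g (top = g).

g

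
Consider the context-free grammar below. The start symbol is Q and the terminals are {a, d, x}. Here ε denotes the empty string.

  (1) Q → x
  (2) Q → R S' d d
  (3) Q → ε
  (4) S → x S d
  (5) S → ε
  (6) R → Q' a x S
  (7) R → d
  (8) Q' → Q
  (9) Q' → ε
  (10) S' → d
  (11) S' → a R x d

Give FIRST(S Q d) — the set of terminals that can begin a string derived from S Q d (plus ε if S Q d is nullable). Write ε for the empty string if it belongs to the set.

FIRST(S): from S→x S d we get {x}; from S→ε we get {ε}. So FIRST(S) = {ε, x}.
FIRST(S'): from S'→d we get {d}; from S'→a R x d we get {a}. So FIRST(S') = {a, d}.
FIRST(Q): from Q→x we get {x}; from Q→R S' d d we get {a, d, x}; from Q→ε we get {ε}. So FIRST(Q) = {ε, a, d, x}.
FIRST(Q'): from Q'→Q we get {ε, a, d, x}; from Q'→ε we get {ε}. So FIRST(Q') = {ε, a, d, x}.
FIRST(R): from R→Q' a x S we get {a, d, x}; from R→d we get {d}. So FIRST(R) = {a, d, x}.
FIRST(S Q d): take FIRST of each symbol in turn, carrying on past any symbol whose FIRST contains ε; result {a, d, x}.

{a, d, x}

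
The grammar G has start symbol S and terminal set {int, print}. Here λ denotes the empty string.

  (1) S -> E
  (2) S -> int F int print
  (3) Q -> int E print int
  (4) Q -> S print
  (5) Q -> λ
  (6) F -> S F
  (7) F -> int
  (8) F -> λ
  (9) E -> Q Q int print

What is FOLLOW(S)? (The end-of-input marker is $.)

{$, int, print}

FIRST(S): from S->E we get {int}; from S->int F int print we get {int}. So FIRST(S) = {int}.
FIRST(Q): from Q->int E print int we get {int}; from Q->S print we get {int}; from Q->λ we get {λ}. So FIRST(Q) = {λ, int}.
FIRST(F): from F->S F we get {int}; from F->int we get {int}; from F->λ we get {λ}. So FIRST(F) = {λ, int}.
FIRST(E): from E->Q Q int print we get {int}. So FIRST(E) = {int}.
FOLLOW(S) includes $ since S is the start symbol.
FOLLOW(Q): in E->Q Q int print (occurrence 1), Q is followed by Q int print with FIRST {int}; in E->Q Q int print (occurrence 2), Q is followed by int print with FIRST {int}. Thus FOLLOW(Q) = {int}.
FOLLOW(F): in S->int F int print, F is followed by int print with FIRST {int}; in F->S F, the suffix after F is empty (adds nothing new). Thus FOLLOW(F) = {int}.
FOLLOW(S): in Q->S print, S is followed by print with FIRST {print}; in F->S F, S is followed by F with FIRST {λ, int}; in F->S F, the suffix after S is nullable, so FOLLOW(S) ⊇ FOLLOW(F) = {int}. Thus FOLLOW(S) = {$, int, print}.
FOLLOW(E): in S->E, the suffix after E is empty, so FOLLOW(E) ⊇ FOLLOW(S) = {$, int, print}; in Q->int E print int, E is followed by print int with FIRST {print}. Thus FOLLOW(E) = {$, int, print}.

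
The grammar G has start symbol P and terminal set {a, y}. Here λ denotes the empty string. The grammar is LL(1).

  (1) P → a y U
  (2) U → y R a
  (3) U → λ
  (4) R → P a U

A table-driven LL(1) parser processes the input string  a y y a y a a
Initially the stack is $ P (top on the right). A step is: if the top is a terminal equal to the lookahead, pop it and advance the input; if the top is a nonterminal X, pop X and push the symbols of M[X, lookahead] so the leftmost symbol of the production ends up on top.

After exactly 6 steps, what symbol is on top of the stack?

step 1: stack=$ P  input=a y y a y a a $  — expand P → a y U
step 2: stack=$ U y a  input=a y y a y a a $  — match a
step 3: stack=$ U y  input=y y a y a a $  — match y
step 4: stack=$ U  input=y a y a a $  — expand U → y R a
step 5: stack=$ a R y  input=y a y a a $  — match y
step 6: stack=$ a R  input=a y a a $  — expand R → P a U
Stack after step 6: $ a U a P (top = P).

P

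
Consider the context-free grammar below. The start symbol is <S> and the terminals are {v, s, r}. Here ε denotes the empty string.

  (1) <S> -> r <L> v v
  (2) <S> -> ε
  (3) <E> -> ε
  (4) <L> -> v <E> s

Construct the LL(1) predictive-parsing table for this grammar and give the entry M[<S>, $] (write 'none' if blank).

FIRST(<S>) = {ε, r}
FIRST(<E>) = {ε}
FIRST(<L>) = {v}
FOLLOW(<S>) includes $ since <S> is the start symbol.
FOLLOW(<S>): <S> appears on no right-hand side. Thus FOLLOW(<S>) = {$}.
For <S> -> r <L> v v: FIRST(r <L> v v) = {r}, so it goes in M[<S>, t] for t ∈ {r}.
For <S> -> ε: FIRST(ε) = {ε}, so it goes in M[<S>, t] for t ∈ {}; since ε ∈ FIRST, also for every t ∈ FOLLOW(<S>) = {$}.

<S> -> ε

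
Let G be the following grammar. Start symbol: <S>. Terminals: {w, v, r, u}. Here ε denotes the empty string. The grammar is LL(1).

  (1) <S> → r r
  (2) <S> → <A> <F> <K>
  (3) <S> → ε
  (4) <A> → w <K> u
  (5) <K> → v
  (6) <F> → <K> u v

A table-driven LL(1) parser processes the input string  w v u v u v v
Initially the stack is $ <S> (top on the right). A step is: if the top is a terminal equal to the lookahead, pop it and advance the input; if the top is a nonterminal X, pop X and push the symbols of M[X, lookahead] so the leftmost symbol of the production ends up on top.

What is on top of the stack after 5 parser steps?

u

     Stack              Input            Action
  1  $ <S>              w v u v u v v $  expand <S> → <A> <F> <K>
  2  $ <K> <F> <A>      w v u v u v v $  expand <A> → w <K> u
  3  $ <K> <F> u <K> w  w v u v u v v $  match w
  4  $ <K> <F> u <K>    v u v u v v $    expand <K> → v
  5  $ <K> <F> u v      v u v u v v $    match v
Stack after step 5: $ <K> <F> u (top = u).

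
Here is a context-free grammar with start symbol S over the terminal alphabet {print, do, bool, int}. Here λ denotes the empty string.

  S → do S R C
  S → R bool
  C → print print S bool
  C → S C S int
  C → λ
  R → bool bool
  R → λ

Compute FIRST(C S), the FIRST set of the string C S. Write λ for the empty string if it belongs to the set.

FIRST(R) = {λ, bool}
FIRST(S) = {bool, do}  (via R bool)
FIRST(C) = {λ, bool, do, print}  (via S C S int)
FIRST(C S): take FIRST of each symbol in turn, carrying on past any symbol whose FIRST contains λ; result {bool, do, print}.

{bool, do, print}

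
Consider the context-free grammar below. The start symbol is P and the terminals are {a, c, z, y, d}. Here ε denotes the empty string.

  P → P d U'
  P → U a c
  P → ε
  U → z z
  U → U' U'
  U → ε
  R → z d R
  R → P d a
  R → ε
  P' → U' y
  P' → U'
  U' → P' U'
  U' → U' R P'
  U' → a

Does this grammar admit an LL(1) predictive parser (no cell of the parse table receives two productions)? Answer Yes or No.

No

FIRST(P) = {ε, a, d, z}
FIRST(U) = {ε, a, z}
FIRST(R) = {ε, a, d, z}
FIRST(P') = {a}
FIRST(U') = {a}
FOLLOW(P) = {$, d}
FOLLOW(U) = {a}
FOLLOW(R) = {a}
FOLLOW(P') = {$, a, d, y, z}
FOLLOW(U') = {$, a, d, y, z}
Cell M[P, a] receives both P → P d U' and P → U a c — the grammar is not LL(1).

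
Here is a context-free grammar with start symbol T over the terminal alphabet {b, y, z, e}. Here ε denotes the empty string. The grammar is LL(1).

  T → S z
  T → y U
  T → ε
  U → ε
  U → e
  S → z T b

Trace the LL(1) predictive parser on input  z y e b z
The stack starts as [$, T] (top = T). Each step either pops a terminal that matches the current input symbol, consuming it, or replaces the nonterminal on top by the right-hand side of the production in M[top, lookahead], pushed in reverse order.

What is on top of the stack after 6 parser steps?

e

     Stack      Input        Action
  1  $ T        z y e b z $  expand T → S z
  2  $ z S      z y e b z $  expand S → z T b
  3  $ z b T z  z y e b z $  match z
  4  $ z b T    y e b z $    expand T → y U
  5  $ z b U y  y e b z $    match y
  6  $ z b U    e b z $      expand U → e
Stack after step 6: $ z b e (top = e).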